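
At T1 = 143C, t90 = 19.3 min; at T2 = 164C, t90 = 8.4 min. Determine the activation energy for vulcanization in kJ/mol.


T1 = 416.15 K, T2 = 437.15 K
1/T1 - 1/T2 = 1.1544e-04
ln(t1/t2) = ln(19.3/8.4) = 0.8319
Ea = 8.314 * 0.8319 / 1.1544e-04 = 59914.0034 J/mol
Ea = 59.91 kJ/mol

59.91 kJ/mol


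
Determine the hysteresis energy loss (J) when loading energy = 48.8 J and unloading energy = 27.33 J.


Hysteresis loss = loading - unloading
= 48.8 - 27.33
= 21.47 J

21.47 J


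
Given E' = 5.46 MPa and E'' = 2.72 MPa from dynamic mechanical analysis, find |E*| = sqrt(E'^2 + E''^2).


|E*| = sqrt(E'^2 + E''^2)
= sqrt(5.46^2 + 2.72^2)
= sqrt(29.8116 + 7.3984)
= 6.1 MPa

6.1 MPa


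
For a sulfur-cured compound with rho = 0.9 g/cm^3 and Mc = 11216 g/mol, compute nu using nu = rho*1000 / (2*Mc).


nu = rho * 1000 / (2 * Mc)
nu = 0.9 * 1000 / (2 * 11216)
nu = 900.0 / 22432
nu = 0.0401 mol/L

0.0401 mol/L


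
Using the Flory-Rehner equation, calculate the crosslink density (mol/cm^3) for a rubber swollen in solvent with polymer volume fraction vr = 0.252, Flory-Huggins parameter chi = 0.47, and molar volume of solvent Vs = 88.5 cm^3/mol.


ln(1 - vr) = ln(1 - 0.252) = -0.2904
Numerator = -((-0.2904) + 0.252 + 0.47 * 0.252^2) = 0.0085
Denominator = 88.5 * (0.252^(1/3) - 0.252/2) = 44.7488
nu = 0.0085 / 44.7488 = 1.9007e-04 mol/cm^3

1.9007e-04 mol/cm^3


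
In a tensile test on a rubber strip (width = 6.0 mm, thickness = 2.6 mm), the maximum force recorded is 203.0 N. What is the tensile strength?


Area = width * thickness = 6.0 * 2.6 = 15.6 mm^2
TS = force / area = 203.0 / 15.6 = 13.01 MPa

13.01 MPa


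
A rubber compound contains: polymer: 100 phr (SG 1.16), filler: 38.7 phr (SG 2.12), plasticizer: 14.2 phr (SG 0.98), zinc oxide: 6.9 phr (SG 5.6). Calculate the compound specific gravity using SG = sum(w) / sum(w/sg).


Sum of weights = 159.8
Volume contributions:
  polymer: 100/1.16 = 86.2069
  filler: 38.7/2.12 = 18.2547
  plasticizer: 14.2/0.98 = 14.4898
  zinc oxide: 6.9/5.6 = 1.2321
Sum of volumes = 120.1836
SG = 159.8 / 120.1836 = 1.33

SG = 1.33


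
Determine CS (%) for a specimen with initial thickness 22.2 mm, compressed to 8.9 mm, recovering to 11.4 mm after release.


CS = (t0 - recovered) / (t0 - ts) * 100
= (22.2 - 11.4) / (22.2 - 8.9) * 100
= 10.8 / 13.3 * 100
= 81.2%

81.2%


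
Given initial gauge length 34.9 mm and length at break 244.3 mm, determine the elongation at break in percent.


Elongation = (Lf - L0) / L0 * 100
= (244.3 - 34.9) / 34.9 * 100
= 209.4 / 34.9 * 100
= 600.0%

600.0%


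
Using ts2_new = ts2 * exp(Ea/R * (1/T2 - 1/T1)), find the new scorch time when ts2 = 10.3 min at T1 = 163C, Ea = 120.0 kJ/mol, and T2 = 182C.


Convert temperatures: T1 = 163 + 273.15 = 436.15 K, T2 = 182 + 273.15 = 455.15 K
ts2_new = 10.3 * exp(120000 / 8.314 * (1/455.15 - 1/436.15))
1/T2 - 1/T1 = -9.5711e-05
ts2_new = 2.59 min

2.59 min


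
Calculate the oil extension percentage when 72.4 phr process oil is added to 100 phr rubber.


Oil % = oil / (100 + oil) * 100
= 72.4 / (100 + 72.4) * 100
= 72.4 / 172.4 * 100
= 42.0%

42.0%


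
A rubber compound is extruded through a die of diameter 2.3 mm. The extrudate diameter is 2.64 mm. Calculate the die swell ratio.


Die swell ratio = D_extrudate / D_die
= 2.64 / 2.3
= 1.148

Die swell = 1.148


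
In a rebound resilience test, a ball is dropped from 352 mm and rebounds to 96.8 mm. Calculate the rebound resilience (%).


Resilience = h_rebound / h_drop * 100
= 96.8 / 352 * 100
= 27.5%

27.5%


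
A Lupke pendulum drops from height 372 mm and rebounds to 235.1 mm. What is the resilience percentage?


Resilience = h_rebound / h_drop * 100
= 235.1 / 372 * 100
= 63.2%

63.2%


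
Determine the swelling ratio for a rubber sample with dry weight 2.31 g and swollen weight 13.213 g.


Q = W_swollen / W_dry
Q = 13.213 / 2.31
Q = 5.72

Q = 5.72


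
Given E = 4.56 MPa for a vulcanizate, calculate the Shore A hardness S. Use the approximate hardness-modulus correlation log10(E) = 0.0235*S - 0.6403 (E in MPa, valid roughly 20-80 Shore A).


log10(E) = 0.0235*S - 0.6403  =>  S = (log10(E) + 0.6403) / 0.0235
log10(4.56) = 0.658965
S = (0.658965 + 0.6403) / 0.0235 = 1.299265 / 0.0235
S = 55.3

Shore A = 55.3


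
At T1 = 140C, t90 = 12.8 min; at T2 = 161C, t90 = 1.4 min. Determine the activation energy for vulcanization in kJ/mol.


T1 = 413.15 K, T2 = 434.15 K
1/T1 - 1/T2 = 1.1708e-04
ln(t1/t2) = ln(12.8/1.4) = 2.2130
Ea = 8.314 * 2.2130 / 1.1708e-04 = 157150.0018 J/mol
Ea = 157.15 kJ/mol

157.15 kJ/mol


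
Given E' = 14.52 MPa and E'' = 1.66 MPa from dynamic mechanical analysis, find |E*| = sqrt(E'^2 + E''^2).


|E*| = sqrt(E'^2 + E''^2)
= sqrt(14.52^2 + 1.66^2)
= sqrt(210.8304 + 2.7556)
= 14.615 MPa

14.615 MPa


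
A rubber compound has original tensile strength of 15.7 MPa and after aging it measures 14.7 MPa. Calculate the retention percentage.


Retention = aged / original * 100
= 14.7 / 15.7 * 100
= 93.6%

93.6%


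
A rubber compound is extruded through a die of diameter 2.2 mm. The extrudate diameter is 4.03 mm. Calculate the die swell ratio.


Die swell ratio = D_extrudate / D_die
= 4.03 / 2.2
= 1.832

Die swell = 1.832


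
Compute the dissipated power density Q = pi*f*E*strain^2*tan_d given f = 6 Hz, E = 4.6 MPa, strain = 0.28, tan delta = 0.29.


Q = pi * f * E * strain^2 * tan_d
= pi * 6 * 4.6 * 0.28^2 * 0.29
= pi * 6 * 4.6 * 0.0784 * 0.29
= 1.9714

Q = 1.9714


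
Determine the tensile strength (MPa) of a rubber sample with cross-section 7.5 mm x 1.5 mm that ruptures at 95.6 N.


Area = width * thickness = 7.5 * 1.5 = 11.25 mm^2
TS = force / area = 95.6 / 11.25 = 8.5 MPa

8.5 MPa


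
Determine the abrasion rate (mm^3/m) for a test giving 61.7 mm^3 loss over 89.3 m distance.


Rate = volume_loss / distance
= 61.7 / 89.3
= 0.691 mm^3/m

0.691 mm^3/m


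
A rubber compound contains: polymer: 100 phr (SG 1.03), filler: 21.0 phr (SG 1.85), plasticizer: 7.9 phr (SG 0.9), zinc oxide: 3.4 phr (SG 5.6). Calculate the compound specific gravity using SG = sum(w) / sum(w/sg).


Sum of weights = 132.3
Volume contributions:
  polymer: 100/1.03 = 97.0874
  filler: 21.0/1.85 = 11.3514
  plasticizer: 7.9/0.9 = 8.7778
  zinc oxide: 3.4/5.6 = 0.6071
Sum of volumes = 117.8237
SG = 132.3 / 117.8237 = 1.123

SG = 1.123


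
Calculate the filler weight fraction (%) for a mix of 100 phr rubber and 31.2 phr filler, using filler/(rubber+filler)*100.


Filler % = filler / (rubber + filler) * 100
= 31.2 / (100 + 31.2) * 100
= 31.2 / 131.2 * 100
= 23.78%

23.78%


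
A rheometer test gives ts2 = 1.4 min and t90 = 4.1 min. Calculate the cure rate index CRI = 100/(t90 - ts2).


CRI = 100 / (t90 - ts2)
= 100 / (4.1 - 1.4)
= 100 / 2.7
= 37.04 min^-1

37.04 min^-1


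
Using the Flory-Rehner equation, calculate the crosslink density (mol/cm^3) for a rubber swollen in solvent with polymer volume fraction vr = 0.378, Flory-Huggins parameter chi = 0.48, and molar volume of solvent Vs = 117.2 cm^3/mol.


ln(1 - vr) = ln(1 - 0.378) = -0.4748
Numerator = -((-0.4748) + 0.378 + 0.48 * 0.378^2) = 0.0282
Denominator = 117.2 * (0.378^(1/3) - 0.378/2) = 62.5898
nu = 0.0282 / 62.5898 = 4.5105e-04 mol/cm^3

4.5105e-04 mol/cm^3


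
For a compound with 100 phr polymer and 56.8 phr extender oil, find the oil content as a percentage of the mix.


Oil % = oil / (100 + oil) * 100
= 56.8 / (100 + 56.8) * 100
= 56.8 / 156.8 * 100
= 36.22%

36.22%


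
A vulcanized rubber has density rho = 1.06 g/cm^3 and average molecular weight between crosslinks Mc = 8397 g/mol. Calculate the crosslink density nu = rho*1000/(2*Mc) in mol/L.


nu = rho * 1000 / (2 * Mc)
nu = 1.06 * 1000 / (2 * 8397)
nu = 1060.0 / 16794
nu = 0.0631 mol/L

0.0631 mol/L


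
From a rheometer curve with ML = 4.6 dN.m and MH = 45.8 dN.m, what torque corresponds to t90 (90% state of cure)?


M90 = ML + 0.9 * (MH - ML)
M90 = 4.6 + 0.9 * (45.8 - 4.6)
M90 = 4.6 + 0.9 * 41.2
M90 = 41.68 dN.m

41.68 dN.m


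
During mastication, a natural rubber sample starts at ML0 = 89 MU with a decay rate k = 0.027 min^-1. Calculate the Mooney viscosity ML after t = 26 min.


ML = ML0 * exp(-k * t)
ML = 89 * exp(-0.027 * 26)
ML = 89 * 0.4956
ML = 44.11 MU

44.11 MU


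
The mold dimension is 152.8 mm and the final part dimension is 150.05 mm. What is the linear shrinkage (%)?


Shrinkage = (mold - part) / mold * 100
= (152.8 - 150.05) / 152.8 * 100
= 2.75 / 152.8 * 100
= 1.8%

1.8%


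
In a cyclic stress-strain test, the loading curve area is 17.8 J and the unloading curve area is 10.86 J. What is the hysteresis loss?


Hysteresis loss = loading - unloading
= 17.8 - 10.86
= 6.94 J

6.94 J


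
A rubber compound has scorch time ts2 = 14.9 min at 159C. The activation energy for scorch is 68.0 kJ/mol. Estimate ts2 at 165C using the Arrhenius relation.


Convert temperatures: T1 = 159 + 273.15 = 432.15 K, T2 = 165 + 273.15 = 438.15 K
ts2_new = 14.9 * exp(68000 / 8.314 * (1/438.15 - 1/432.15))
1/T2 - 1/T1 = -3.1688e-05
ts2_new = 11.5 min

11.5 min


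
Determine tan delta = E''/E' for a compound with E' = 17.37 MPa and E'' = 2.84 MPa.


tan delta = E'' / E'
= 2.84 / 17.37
= 0.1635

tan delta = 0.1635


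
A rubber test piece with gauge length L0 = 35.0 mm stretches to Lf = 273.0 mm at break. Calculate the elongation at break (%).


Elongation = (Lf - L0) / L0 * 100
= (273.0 - 35.0) / 35.0 * 100
= 238.0 / 35.0 * 100
= 680.0%

680.0%


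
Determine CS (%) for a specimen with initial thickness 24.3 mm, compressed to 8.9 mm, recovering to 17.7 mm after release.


CS = (t0 - recovered) / (t0 - ts) * 100
= (24.3 - 17.7) / (24.3 - 8.9) * 100
= 6.6 / 15.4 * 100
= 42.9%

42.9%


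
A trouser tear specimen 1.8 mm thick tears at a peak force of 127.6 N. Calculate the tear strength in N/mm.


Tear strength = force / thickness
= 127.6 / 1.8
= 70.89 N/mm

70.89 N/mm


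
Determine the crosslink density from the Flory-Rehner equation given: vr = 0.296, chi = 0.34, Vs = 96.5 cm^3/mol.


ln(1 - vr) = ln(1 - 0.296) = -0.3510
Numerator = -((-0.3510) + 0.296 + 0.34 * 0.296^2) = 0.0252
Denominator = 96.5 * (0.296^(1/3) - 0.296/2) = 50.0299
nu = 0.0252 / 50.0299 = 5.0345e-04 mol/cm^3

5.0345e-04 mol/cm^3


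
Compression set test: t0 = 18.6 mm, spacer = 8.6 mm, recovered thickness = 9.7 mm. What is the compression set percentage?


CS = (t0 - recovered) / (t0 - ts) * 100
= (18.6 - 9.7) / (18.6 - 8.6) * 100
= 8.9 / 10.0 * 100
= 89.0%

89.0%


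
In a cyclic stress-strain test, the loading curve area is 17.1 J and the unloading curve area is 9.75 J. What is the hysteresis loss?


Hysteresis loss = loading - unloading
= 17.1 - 9.75
= 7.35 J

7.35 J


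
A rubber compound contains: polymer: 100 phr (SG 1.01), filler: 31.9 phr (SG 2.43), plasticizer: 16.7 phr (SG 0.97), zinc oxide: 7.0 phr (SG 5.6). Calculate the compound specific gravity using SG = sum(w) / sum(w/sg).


Sum of weights = 155.6
Volume contributions:
  polymer: 100/1.01 = 99.0099
  filler: 31.9/2.43 = 13.1276
  plasticizer: 16.7/0.97 = 17.2165
  zinc oxide: 7.0/5.6 = 1.2500
Sum of volumes = 130.6040
SG = 155.6 / 130.6040 = 1.191

SG = 1.191


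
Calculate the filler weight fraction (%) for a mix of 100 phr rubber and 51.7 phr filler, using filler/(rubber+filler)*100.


Filler % = filler / (rubber + filler) * 100
= 51.7 / (100 + 51.7) * 100
= 51.7 / 151.7 * 100
= 34.08%

34.08%


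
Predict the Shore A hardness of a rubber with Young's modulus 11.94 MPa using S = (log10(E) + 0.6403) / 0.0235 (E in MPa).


log10(E) = 0.0235*S - 0.6403  =>  S = (log10(E) + 0.6403) / 0.0235
log10(11.94) = 1.077004
S = (1.077004 + 0.6403) / 0.0235 = 1.717304 / 0.0235
S = 73.1

Shore A = 73.1


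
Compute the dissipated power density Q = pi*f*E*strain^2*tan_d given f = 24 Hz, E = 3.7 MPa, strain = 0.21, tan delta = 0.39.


Q = pi * f * E * strain^2 * tan_d
= pi * 24 * 3.7 * 0.21^2 * 0.39
= pi * 24 * 3.7 * 0.0441 * 0.39
= 4.7981

Q = 4.7981


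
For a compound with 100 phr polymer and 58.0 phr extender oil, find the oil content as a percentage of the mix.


Oil % = oil / (100 + oil) * 100
= 58.0 / (100 + 58.0) * 100
= 58.0 / 158.0 * 100
= 36.71%

36.71%


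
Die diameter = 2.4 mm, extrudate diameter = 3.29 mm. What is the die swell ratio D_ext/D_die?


Die swell ratio = D_extrudate / D_die
= 3.29 / 2.4
= 1.371

Die swell = 1.371


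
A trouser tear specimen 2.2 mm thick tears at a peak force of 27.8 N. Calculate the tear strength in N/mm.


Tear strength = force / thickness
= 27.8 / 2.2
= 12.64 N/mm

12.64 N/mm


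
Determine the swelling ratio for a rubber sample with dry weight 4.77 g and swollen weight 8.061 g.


Q = W_swollen / W_dry
Q = 8.061 / 4.77
Q = 1.69

Q = 1.69


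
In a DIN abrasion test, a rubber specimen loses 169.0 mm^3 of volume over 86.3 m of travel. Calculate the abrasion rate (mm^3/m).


Rate = volume_loss / distance
= 169.0 / 86.3
= 1.958 mm^3/m

1.958 mm^3/m


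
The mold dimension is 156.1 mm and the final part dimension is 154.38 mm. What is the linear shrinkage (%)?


Shrinkage = (mold - part) / mold * 100
= (156.1 - 154.38) / 156.1 * 100
= 1.72 / 156.1 * 100
= 1.1%

1.1%


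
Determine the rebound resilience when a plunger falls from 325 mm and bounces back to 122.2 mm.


Resilience = h_rebound / h_drop * 100
= 122.2 / 325 * 100
= 37.6%

37.6%


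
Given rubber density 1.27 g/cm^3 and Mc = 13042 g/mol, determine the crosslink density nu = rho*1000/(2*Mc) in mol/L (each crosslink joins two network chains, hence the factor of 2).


nu = rho * 1000 / (2 * Mc)
nu = 1.27 * 1000 / (2 * 13042)
nu = 1270.0 / 26084
nu = 0.0487 mol/L

0.0487 mol/L


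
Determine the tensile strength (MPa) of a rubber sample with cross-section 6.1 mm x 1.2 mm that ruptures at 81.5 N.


Area = width * thickness = 6.1 * 1.2 = 7.32 mm^2
TS = force / area = 81.5 / 7.32 = 11.13 MPa

11.13 MPa


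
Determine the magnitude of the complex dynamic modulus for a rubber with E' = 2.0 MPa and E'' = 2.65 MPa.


|E*| = sqrt(E'^2 + E''^2)
= sqrt(2.0^2 + 2.65^2)
= sqrt(4.0000 + 7.0225)
= 3.32 MPa

3.32 MPa


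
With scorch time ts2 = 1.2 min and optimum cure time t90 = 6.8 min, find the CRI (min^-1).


CRI = 100 / (t90 - ts2)
= 100 / (6.8 - 1.2)
= 100 / 5.6
= 17.86 min^-1

17.86 min^-1


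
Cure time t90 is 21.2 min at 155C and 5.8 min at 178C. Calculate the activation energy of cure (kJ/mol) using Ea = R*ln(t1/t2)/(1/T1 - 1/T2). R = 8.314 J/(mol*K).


T1 = 428.15 K, T2 = 451.15 K
1/T1 - 1/T2 = 1.1907e-04
ln(t1/t2) = ln(21.2/5.8) = 1.2961
Ea = 8.314 * 1.2961 / 1.1907e-04 = 90500.7340 J/mol
Ea = 90.5 kJ/mol

90.5 kJ/mol


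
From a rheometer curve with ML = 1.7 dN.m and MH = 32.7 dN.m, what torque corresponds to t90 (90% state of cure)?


M90 = ML + 0.9 * (MH - ML)
M90 = 1.7 + 0.9 * (32.7 - 1.7)
M90 = 1.7 + 0.9 * 31.0
M90 = 29.6 dN.m

29.6 dN.m


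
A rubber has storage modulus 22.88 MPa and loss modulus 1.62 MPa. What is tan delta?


tan delta = E'' / E'
= 1.62 / 22.88
= 0.0708

tan delta = 0.0708


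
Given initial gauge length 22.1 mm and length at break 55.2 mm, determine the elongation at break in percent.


Elongation = (Lf - L0) / L0 * 100
= (55.2 - 22.1) / 22.1 * 100
= 33.1 / 22.1 * 100
= 149.8%

149.8%


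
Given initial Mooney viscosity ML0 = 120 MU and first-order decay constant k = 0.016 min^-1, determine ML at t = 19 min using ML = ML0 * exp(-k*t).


ML = ML0 * exp(-k * t)
ML = 120 * exp(-0.016 * 19)
ML = 120 * 0.7379
ML = 88.54 MU

88.54 MU


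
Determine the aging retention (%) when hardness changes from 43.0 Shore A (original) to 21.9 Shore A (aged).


Retention = aged / original * 100
= 21.9 / 43.0 * 100
= 50.9%

50.9%


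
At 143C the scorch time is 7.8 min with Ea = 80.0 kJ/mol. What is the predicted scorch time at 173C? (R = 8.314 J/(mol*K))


Convert temperatures: T1 = 143 + 273.15 = 416.15 K, T2 = 173 + 273.15 = 446.15 K
ts2_new = 7.8 * exp(80000 / 8.314 * (1/446.15 - 1/416.15))
1/T2 - 1/T1 = -1.6158e-04
ts2_new = 1.65 min

1.65 min


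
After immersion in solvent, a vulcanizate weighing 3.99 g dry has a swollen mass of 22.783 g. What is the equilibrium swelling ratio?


Q = W_swollen / W_dry
Q = 22.783 / 3.99
Q = 5.71

Q = 5.71


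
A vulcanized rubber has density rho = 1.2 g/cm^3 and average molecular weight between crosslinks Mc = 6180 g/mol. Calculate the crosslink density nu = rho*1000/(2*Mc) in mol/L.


nu = rho * 1000 / (2 * Mc)
nu = 1.2 * 1000 / (2 * 6180)
nu = 1200.0 / 12360
nu = 0.0971 mol/L

0.0971 mol/L


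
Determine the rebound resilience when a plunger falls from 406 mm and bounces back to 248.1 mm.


Resilience = h_rebound / h_drop * 100
= 248.1 / 406 * 100
= 61.1%

61.1%


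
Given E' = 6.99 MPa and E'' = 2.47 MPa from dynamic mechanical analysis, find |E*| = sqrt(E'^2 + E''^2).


|E*| = sqrt(E'^2 + E''^2)
= sqrt(6.99^2 + 2.47^2)
= sqrt(48.8601 + 6.1009)
= 7.414 MPa

7.414 MPa


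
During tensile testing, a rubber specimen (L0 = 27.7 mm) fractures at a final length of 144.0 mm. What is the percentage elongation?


Elongation = (Lf - L0) / L0 * 100
= (144.0 - 27.7) / 27.7 * 100
= 116.3 / 27.7 * 100
= 419.9%

419.9%


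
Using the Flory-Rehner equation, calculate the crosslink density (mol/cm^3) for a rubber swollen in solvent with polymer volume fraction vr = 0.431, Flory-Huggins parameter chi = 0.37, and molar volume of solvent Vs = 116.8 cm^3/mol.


ln(1 - vr) = ln(1 - 0.431) = -0.5639
Numerator = -((-0.5639) + 0.431 + 0.37 * 0.431^2) = 0.0641
Denominator = 116.8 * (0.431^(1/3) - 0.431/2) = 63.0567
nu = 0.0641 / 63.0567 = 0.0010 mol/cm^3

0.0010 mol/cm^3


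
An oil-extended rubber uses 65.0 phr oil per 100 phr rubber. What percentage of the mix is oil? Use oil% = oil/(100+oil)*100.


Oil % = oil / (100 + oil) * 100
= 65.0 / (100 + 65.0) * 100
= 65.0 / 165.0 * 100
= 39.39%

39.39%


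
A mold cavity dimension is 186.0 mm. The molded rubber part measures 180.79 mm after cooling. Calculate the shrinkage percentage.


Shrinkage = (mold - part) / mold * 100
= (186.0 - 180.79) / 186.0 * 100
= 5.21 / 186.0 * 100
= 2.8%

2.8%


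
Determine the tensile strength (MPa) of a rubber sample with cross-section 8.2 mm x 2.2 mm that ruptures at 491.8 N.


Area = width * thickness = 8.2 * 2.2 = 18.04 mm^2
TS = force / area = 491.8 / 18.04 = 27.26 MPa

27.26 MPa


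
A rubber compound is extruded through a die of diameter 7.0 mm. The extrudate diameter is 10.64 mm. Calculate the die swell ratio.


Die swell ratio = D_extrudate / D_die
= 10.64 / 7.0
= 1.52

Die swell = 1.52


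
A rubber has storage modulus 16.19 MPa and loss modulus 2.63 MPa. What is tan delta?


tan delta = E'' / E'
= 2.63 / 16.19
= 0.1624

tan delta = 0.1624


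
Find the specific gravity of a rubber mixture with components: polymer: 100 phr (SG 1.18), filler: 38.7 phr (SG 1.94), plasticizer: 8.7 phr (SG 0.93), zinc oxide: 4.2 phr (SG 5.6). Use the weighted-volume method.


Sum of weights = 151.6
Volume contributions:
  polymer: 100/1.18 = 84.7458
  filler: 38.7/1.94 = 19.9485
  plasticizer: 8.7/0.93 = 9.3548
  zinc oxide: 4.2/5.6 = 0.7500
Sum of volumes = 114.7991
SG = 151.6 / 114.7991 = 1.321

SG = 1.321


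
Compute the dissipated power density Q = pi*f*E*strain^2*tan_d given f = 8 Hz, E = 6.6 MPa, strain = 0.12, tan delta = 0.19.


Q = pi * f * E * strain^2 * tan_d
= pi * 8 * 6.6 * 0.12^2 * 0.19
= pi * 8 * 6.6 * 0.0144 * 0.19
= 0.4538

Q = 0.4538


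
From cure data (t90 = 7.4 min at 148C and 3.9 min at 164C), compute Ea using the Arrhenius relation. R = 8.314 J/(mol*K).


T1 = 421.15 K, T2 = 437.15 K
1/T1 - 1/T2 = 8.6907e-05
ln(t1/t2) = ln(7.4/3.9) = 0.6405
Ea = 8.314 * 0.6405 / 8.6907e-05 = 61274.3618 J/mol
Ea = 61.27 kJ/mol

61.27 kJ/mol


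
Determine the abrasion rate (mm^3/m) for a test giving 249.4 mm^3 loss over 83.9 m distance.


Rate = volume_loss / distance
= 249.4 / 83.9
= 2.973 mm^3/m

2.973 mm^3/m


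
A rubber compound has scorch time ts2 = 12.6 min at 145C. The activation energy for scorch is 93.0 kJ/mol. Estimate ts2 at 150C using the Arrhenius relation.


Convert temperatures: T1 = 145 + 273.15 = 418.15 K, T2 = 150 + 273.15 = 423.15 K
ts2_new = 12.6 * exp(93000 / 8.314 * (1/423.15 - 1/418.15))
1/T2 - 1/T1 = -2.8258e-05
ts2_new = 9.19 min

9.19 min


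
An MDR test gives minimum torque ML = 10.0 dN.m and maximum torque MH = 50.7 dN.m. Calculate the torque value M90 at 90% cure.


M90 = ML + 0.9 * (MH - ML)
M90 = 10.0 + 0.9 * (50.7 - 10.0)
M90 = 10.0 + 0.9 * 40.7
M90 = 46.63 dN.m

46.63 dN.m


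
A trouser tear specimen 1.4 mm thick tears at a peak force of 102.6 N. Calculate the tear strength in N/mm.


Tear strength = force / thickness
= 102.6 / 1.4
= 73.29 N/mm

73.29 N/mm


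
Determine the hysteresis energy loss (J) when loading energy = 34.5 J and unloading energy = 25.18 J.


Hysteresis loss = loading - unloading
= 34.5 - 25.18
= 9.32 J

9.32 J


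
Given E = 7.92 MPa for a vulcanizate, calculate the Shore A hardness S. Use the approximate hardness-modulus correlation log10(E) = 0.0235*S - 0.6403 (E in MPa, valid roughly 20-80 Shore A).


log10(E) = 0.0235*S - 0.6403  =>  S = (log10(E) + 0.6403) / 0.0235
log10(7.92) = 0.898725
S = (0.898725 + 0.6403) / 0.0235 = 1.539025 / 0.0235
S = 65.5

Shore A = 65.5


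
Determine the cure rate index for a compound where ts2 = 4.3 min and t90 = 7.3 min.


CRI = 100 / (t90 - ts2)
= 100 / (7.3 - 4.3)
= 100 / 3.0
= 33.33 min^-1

33.33 min^-1


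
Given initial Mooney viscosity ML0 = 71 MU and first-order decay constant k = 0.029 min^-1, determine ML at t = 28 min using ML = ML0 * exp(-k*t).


ML = ML0 * exp(-k * t)
ML = 71 * exp(-0.029 * 28)
ML = 71 * 0.4440
ML = 31.52 MU

31.52 MU


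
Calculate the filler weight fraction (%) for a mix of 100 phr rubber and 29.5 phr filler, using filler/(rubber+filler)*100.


Filler % = filler / (rubber + filler) * 100
= 29.5 / (100 + 29.5) * 100
= 29.5 / 129.5 * 100
= 22.78%

22.78%


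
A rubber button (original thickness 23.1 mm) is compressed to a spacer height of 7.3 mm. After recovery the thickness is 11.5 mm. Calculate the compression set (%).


CS = (t0 - recovered) / (t0 - ts) * 100
= (23.1 - 11.5) / (23.1 - 7.3) * 100
= 11.6 / 15.8 * 100
= 73.4%

73.4%


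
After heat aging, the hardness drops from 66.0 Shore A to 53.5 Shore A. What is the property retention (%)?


Retention = aged / original * 100
= 53.5 / 66.0 * 100
= 81.1%

81.1%


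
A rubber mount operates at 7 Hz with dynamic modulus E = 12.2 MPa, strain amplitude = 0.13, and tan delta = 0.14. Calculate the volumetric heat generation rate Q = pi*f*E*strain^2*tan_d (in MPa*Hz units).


Q = pi * f * E * strain^2 * tan_d
= pi * 7 * 12.2 * 0.13^2 * 0.14
= pi * 7 * 12.2 * 0.0169 * 0.14
= 0.6348

Q = 0.6348


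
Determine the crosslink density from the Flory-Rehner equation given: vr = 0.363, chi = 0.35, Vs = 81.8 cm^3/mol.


ln(1 - vr) = ln(1 - 0.363) = -0.4510
Numerator = -((-0.4510) + 0.363 + 0.35 * 0.363^2) = 0.0419
Denominator = 81.8 * (0.363^(1/3) - 0.363/2) = 43.5053
nu = 0.0419 / 43.5053 = 9.6233e-04 mol/cm^3

9.6233e-04 mol/cm^3


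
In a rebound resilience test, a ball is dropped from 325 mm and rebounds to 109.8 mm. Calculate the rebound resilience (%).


Resilience = h_rebound / h_drop * 100
= 109.8 / 325 * 100
= 33.8%

33.8%


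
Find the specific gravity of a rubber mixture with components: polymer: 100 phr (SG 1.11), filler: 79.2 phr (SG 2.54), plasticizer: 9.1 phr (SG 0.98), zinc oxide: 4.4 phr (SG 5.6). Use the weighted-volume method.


Sum of weights = 192.7
Volume contributions:
  polymer: 100/1.11 = 90.0901
  filler: 79.2/2.54 = 31.1811
  plasticizer: 9.1/0.98 = 9.2857
  zinc oxide: 4.4/5.6 = 0.7857
Sum of volumes = 131.3426
SG = 192.7 / 131.3426 = 1.467

SG = 1.467


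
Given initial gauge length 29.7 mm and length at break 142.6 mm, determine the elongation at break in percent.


Elongation = (Lf - L0) / L0 * 100
= (142.6 - 29.7) / 29.7 * 100
= 112.9 / 29.7 * 100
= 380.1%

380.1%


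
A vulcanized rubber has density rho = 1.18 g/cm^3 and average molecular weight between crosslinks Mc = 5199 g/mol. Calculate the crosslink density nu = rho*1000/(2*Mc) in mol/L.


nu = rho * 1000 / (2 * Mc)
nu = 1.18 * 1000 / (2 * 5199)
nu = 1180.0 / 10398
nu = 0.1135 mol/L

0.1135 mol/L


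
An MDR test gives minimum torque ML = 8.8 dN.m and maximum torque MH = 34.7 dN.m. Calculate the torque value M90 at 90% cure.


M90 = ML + 0.9 * (MH - ML)
M90 = 8.8 + 0.9 * (34.7 - 8.8)
M90 = 8.8 + 0.9 * 25.9
M90 = 32.11 dN.m

32.11 dN.m


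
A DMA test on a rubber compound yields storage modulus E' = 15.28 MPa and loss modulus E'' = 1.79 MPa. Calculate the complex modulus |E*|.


|E*| = sqrt(E'^2 + E''^2)
= sqrt(15.28^2 + 1.79^2)
= sqrt(233.4784 + 3.2041)
= 15.384 MPa

15.384 MPa


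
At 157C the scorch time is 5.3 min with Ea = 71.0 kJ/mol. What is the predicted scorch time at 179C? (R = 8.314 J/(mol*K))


Convert temperatures: T1 = 157 + 273.15 = 430.15 K, T2 = 179 + 273.15 = 452.15 K
ts2_new = 5.3 * exp(71000 / 8.314 * (1/452.15 - 1/430.15))
1/T2 - 1/T1 = -1.1312e-04
ts2_new = 2.02 min

2.02 min


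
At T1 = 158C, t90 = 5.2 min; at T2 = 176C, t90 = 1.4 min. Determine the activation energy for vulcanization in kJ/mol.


T1 = 431.15 K, T2 = 449.15 K
1/T1 - 1/T2 = 9.2951e-05
ln(t1/t2) = ln(5.2/1.4) = 1.3122
Ea = 8.314 * 1.3122 / 9.2951e-05 = 117368.8470 J/mol
Ea = 117.37 kJ/mol

117.37 kJ/mol


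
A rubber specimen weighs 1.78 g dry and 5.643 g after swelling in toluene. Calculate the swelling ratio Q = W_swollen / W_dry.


Q = W_swollen / W_dry
Q = 5.643 / 1.78
Q = 3.17

Q = 3.17


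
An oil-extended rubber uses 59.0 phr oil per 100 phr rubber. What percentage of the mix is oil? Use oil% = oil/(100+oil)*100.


Oil % = oil / (100 + oil) * 100
= 59.0 / (100 + 59.0) * 100
= 59.0 / 159.0 * 100
= 37.11%

37.11%


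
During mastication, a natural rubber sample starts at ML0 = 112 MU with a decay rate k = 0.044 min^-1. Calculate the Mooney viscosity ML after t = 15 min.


ML = ML0 * exp(-k * t)
ML = 112 * exp(-0.044 * 15)
ML = 112 * 0.5169
ML = 57.89 MU

57.89 MU


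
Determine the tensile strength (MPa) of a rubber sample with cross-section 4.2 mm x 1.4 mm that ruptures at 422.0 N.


Area = width * thickness = 4.2 * 1.4 = 5.88 mm^2
TS = force / area = 422.0 / 5.88 = 71.77 MPa

71.77 MPa


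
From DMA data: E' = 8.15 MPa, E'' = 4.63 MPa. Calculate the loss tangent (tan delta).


tan delta = E'' / E'
= 4.63 / 8.15
= 0.5681

tan delta = 0.5681


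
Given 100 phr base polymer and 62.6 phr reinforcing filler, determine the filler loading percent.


Filler % = filler / (rubber + filler) * 100
= 62.6 / (100 + 62.6) * 100
= 62.6 / 162.6 * 100
= 38.5%

38.5%


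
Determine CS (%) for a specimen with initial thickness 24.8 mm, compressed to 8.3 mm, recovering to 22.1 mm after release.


CS = (t0 - recovered) / (t0 - ts) * 100
= (24.8 - 22.1) / (24.8 - 8.3) * 100
= 2.7 / 16.5 * 100
= 16.4%

16.4%


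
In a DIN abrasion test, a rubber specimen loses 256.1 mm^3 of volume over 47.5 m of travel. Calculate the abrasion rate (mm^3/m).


Rate = volume_loss / distance
= 256.1 / 47.5
= 5.392 mm^3/m

5.392 mm^3/m


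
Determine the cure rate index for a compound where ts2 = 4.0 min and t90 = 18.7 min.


CRI = 100 / (t90 - ts2)
= 100 / (18.7 - 4.0)
= 100 / 14.7
= 6.8 min^-1

6.8 min^-1


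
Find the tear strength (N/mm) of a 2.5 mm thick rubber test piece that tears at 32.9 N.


Tear strength = force / thickness
= 32.9 / 2.5
= 13.16 N/mm

13.16 N/mm


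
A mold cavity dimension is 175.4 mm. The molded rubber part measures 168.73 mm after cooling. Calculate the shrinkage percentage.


Shrinkage = (mold - part) / mold * 100
= (175.4 - 168.73) / 175.4 * 100
= 6.67 / 175.4 * 100
= 3.8%

3.8%


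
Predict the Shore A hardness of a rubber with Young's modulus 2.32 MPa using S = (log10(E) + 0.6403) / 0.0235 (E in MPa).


log10(E) = 0.0235*S - 0.6403  =>  S = (log10(E) + 0.6403) / 0.0235
log10(2.32) = 0.365488
S = (0.365488 + 0.6403) / 0.0235 = 1.005788 / 0.0235
S = 42.8

Shore A = 42.8


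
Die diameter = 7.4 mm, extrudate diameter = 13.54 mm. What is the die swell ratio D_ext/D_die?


Die swell ratio = D_extrudate / D_die
= 13.54 / 7.4
= 1.83

Die swell = 1.83


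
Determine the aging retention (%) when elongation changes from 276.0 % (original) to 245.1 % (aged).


Retention = aged / original * 100
= 245.1 / 276.0 * 100
= 88.8%

88.8%


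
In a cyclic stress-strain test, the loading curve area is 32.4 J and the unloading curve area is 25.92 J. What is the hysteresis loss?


Hysteresis loss = loading - unloading
= 32.4 - 25.92
= 6.48 J

6.48 J


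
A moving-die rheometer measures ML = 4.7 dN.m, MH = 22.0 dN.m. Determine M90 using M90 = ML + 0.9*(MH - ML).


M90 = ML + 0.9 * (MH - ML)
M90 = 4.7 + 0.9 * (22.0 - 4.7)
M90 = 4.7 + 0.9 * 17.3
M90 = 20.27 dN.m

20.27 dN.m


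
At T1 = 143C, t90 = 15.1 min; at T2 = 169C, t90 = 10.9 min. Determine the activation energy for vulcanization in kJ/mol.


T1 = 416.15 K, T2 = 442.15 K
1/T1 - 1/T2 = 1.4130e-04
ln(t1/t2) = ln(15.1/10.9) = 0.3259
Ea = 8.314 * 0.3259 / 1.4130e-04 = 19177.1092 J/mol
Ea = 19.18 kJ/mol

19.18 kJ/mol


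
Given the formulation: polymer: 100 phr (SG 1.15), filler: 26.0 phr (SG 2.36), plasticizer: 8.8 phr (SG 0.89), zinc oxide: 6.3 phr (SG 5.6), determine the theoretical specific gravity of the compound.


Sum of weights = 141.1
Volume contributions:
  polymer: 100/1.15 = 86.9565
  filler: 26.0/2.36 = 11.0169
  plasticizer: 8.8/0.89 = 9.8876
  zinc oxide: 6.3/5.6 = 1.1250
Sum of volumes = 108.9861
SG = 141.1 / 108.9861 = 1.295

SG = 1.295


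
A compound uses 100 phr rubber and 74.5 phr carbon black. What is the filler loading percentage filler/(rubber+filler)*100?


Filler % = filler / (rubber + filler) * 100
= 74.5 / (100 + 74.5) * 100
= 74.5 / 174.5 * 100
= 42.69%

42.69%


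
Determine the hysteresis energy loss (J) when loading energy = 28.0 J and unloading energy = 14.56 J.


Hysteresis loss = loading - unloading
= 28.0 - 14.56
= 13.44 J

13.44 J


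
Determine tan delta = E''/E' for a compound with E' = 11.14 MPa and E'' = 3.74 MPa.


tan delta = E'' / E'
= 3.74 / 11.14
= 0.3357

tan delta = 0.3357


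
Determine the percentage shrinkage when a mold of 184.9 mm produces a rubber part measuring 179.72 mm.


Shrinkage = (mold - part) / mold * 100
= (184.9 - 179.72) / 184.9 * 100
= 5.18 / 184.9 * 100
= 2.8%

2.8%


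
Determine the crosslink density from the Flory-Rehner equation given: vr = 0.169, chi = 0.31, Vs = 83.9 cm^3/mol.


ln(1 - vr) = ln(1 - 0.169) = -0.1851
Numerator = -((-0.1851) + 0.169 + 0.31 * 0.169^2) = 0.0073
Denominator = 83.9 * (0.169^(1/3) - 0.169/2) = 39.2969
nu = 0.0073 / 39.2969 = 1.8504e-04 mol/cm^3

1.8504e-04 mol/cm^3


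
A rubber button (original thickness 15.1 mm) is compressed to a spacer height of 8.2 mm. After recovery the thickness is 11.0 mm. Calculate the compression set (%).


CS = (t0 - recovered) / (t0 - ts) * 100
= (15.1 - 11.0) / (15.1 - 8.2) * 100
= 4.1 / 6.9 * 100
= 59.4%

59.4%


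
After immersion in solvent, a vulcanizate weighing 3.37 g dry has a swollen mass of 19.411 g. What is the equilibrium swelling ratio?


Q = W_swollen / W_dry
Q = 19.411 / 3.37
Q = 5.76

Q = 5.76


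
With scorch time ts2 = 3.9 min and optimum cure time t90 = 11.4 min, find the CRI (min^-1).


CRI = 100 / (t90 - ts2)
= 100 / (11.4 - 3.9)
= 100 / 7.5
= 13.33 min^-1

13.33 min^-1


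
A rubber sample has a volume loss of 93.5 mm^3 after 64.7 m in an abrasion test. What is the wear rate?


Rate = volume_loss / distance
= 93.5 / 64.7
= 1.445 mm^3/m

1.445 mm^3/m


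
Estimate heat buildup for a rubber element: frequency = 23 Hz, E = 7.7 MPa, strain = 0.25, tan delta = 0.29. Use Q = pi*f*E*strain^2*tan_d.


Q = pi * f * E * strain^2 * tan_d
= pi * 23 * 7.7 * 0.25^2 * 0.29
= pi * 23 * 7.7 * 0.0625 * 0.29
= 10.0843

Q = 10.0843


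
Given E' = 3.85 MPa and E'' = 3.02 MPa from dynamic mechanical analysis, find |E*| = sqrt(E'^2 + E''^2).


|E*| = sqrt(E'^2 + E''^2)
= sqrt(3.85^2 + 3.02^2)
= sqrt(14.8225 + 9.1204)
= 4.893 MPa

4.893 MPa


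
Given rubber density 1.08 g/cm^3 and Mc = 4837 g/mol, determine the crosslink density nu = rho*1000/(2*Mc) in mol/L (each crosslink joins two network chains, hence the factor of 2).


nu = rho * 1000 / (2 * Mc)
nu = 1.08 * 1000 / (2 * 4837)
nu = 1080.0 / 9674
nu = 0.1116 mol/L

0.1116 mol/L


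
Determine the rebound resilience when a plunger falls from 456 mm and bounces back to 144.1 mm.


Resilience = h_rebound / h_drop * 100
= 144.1 / 456 * 100
= 31.6%

31.6%


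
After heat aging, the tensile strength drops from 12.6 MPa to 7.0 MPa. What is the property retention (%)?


Retention = aged / original * 100
= 7.0 / 12.6 * 100
= 55.6%

55.6%


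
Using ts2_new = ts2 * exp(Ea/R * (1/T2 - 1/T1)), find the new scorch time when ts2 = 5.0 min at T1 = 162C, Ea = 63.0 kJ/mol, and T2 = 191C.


Convert temperatures: T1 = 162 + 273.15 = 435.15 K, T2 = 191 + 273.15 = 464.15 K
ts2_new = 5.0 * exp(63000 / 8.314 * (1/464.15 - 1/435.15))
1/T2 - 1/T1 = -1.4358e-04
ts2_new = 1.68 min

1.68 min


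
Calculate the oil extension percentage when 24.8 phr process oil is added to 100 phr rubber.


Oil % = oil / (100 + oil) * 100
= 24.8 / (100 + 24.8) * 100
= 24.8 / 124.8 * 100
= 19.87%

19.87%


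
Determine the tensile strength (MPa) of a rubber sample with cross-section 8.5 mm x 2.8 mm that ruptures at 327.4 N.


Area = width * thickness = 8.5 * 2.8 = 23.8 mm^2
TS = force / area = 327.4 / 23.8 = 13.76 MPa

13.76 MPa


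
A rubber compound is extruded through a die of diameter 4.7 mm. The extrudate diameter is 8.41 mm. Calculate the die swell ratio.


Die swell ratio = D_extrudate / D_die
= 8.41 / 4.7
= 1.789

Die swell = 1.789


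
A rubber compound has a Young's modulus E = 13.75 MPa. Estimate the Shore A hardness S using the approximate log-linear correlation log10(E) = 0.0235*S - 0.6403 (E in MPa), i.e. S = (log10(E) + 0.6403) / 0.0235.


log10(E) = 0.0235*S - 0.6403  =>  S = (log10(E) + 0.6403) / 0.0235
log10(13.75) = 1.138303
S = (1.138303 + 0.6403) / 0.0235 = 1.778603 / 0.0235
S = 75.7

Shore A = 75.7


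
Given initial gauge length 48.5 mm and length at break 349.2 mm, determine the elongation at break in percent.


Elongation = (Lf - L0) / L0 * 100
= (349.2 - 48.5) / 48.5 * 100
= 300.7 / 48.5 * 100
= 620.0%

620.0%


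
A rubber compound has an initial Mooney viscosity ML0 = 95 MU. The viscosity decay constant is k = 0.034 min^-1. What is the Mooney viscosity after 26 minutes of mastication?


ML = ML0 * exp(-k * t)
ML = 95 * exp(-0.034 * 26)
ML = 95 * 0.4131
ML = 39.25 MU

39.25 MU


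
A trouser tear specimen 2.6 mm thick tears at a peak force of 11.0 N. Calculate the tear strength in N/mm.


Tear strength = force / thickness
= 11.0 / 2.6
= 4.23 N/mm

4.23 N/mm


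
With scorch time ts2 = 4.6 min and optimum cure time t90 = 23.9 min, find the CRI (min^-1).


CRI = 100 / (t90 - ts2)
= 100 / (23.9 - 4.6)
= 100 / 19.3
= 5.18 min^-1

5.18 min^-1


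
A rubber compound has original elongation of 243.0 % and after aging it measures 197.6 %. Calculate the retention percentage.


Retention = aged / original * 100
= 197.6 / 243.0 * 100
= 81.3%

81.3%


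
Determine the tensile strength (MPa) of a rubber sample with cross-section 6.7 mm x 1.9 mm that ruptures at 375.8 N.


Area = width * thickness = 6.7 * 1.9 = 12.73 mm^2
TS = force / area = 375.8 / 12.73 = 29.52 MPa

29.52 MPa


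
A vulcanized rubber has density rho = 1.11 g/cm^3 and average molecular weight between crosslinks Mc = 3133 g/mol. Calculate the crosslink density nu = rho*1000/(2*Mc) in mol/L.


nu = rho * 1000 / (2 * Mc)
nu = 1.11 * 1000 / (2 * 3133)
nu = 1110.0 / 6266
nu = 0.1771 mol/L

0.1771 mol/L


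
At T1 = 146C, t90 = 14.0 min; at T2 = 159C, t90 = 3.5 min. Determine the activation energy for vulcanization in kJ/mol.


T1 = 419.15 K, T2 = 432.15 K
1/T1 - 1/T2 = 7.1769e-05
ln(t1/t2) = ln(14.0/3.5) = 1.3863
Ea = 8.314 * 1.3863 / 7.1769e-05 = 160592.8156 J/mol
Ea = 160.59 kJ/mol

160.59 kJ/mol


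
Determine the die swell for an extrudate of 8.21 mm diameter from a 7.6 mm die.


Die swell ratio = D_extrudate / D_die
= 8.21 / 7.6
= 1.08

Die swell = 1.08


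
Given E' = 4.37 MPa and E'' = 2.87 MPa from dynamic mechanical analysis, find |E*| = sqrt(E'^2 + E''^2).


|E*| = sqrt(E'^2 + E''^2)
= sqrt(4.37^2 + 2.87^2)
= sqrt(19.0969 + 8.2369)
= 5.228 MPa

5.228 MPa


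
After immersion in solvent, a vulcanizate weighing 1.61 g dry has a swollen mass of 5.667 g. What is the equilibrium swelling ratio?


Q = W_swollen / W_dry
Q = 5.667 / 1.61
Q = 3.52

Q = 3.52


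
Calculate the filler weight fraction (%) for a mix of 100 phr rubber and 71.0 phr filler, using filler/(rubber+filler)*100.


Filler % = filler / (rubber + filler) * 100
= 71.0 / (100 + 71.0) * 100
= 71.0 / 171.0 * 100
= 41.52%

41.52%


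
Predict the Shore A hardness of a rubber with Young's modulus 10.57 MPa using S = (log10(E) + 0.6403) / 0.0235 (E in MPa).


log10(E) = 0.0235*S - 0.6403  =>  S = (log10(E) + 0.6403) / 0.0235
log10(10.57) = 1.024075
S = (1.024075 + 0.6403) / 0.0235 = 1.664375 / 0.0235
S = 70.8

Shore A = 70.8


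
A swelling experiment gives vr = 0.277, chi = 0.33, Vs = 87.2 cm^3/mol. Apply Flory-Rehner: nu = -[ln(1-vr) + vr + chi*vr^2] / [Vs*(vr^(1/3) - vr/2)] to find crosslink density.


ln(1 - vr) = ln(1 - 0.277) = -0.3243
Numerator = -((-0.3243) + 0.277 + 0.33 * 0.277^2) = 0.0220
Denominator = 87.2 * (0.277^(1/3) - 0.277/2) = 44.7657
nu = 0.0220 / 44.7657 = 4.9202e-04 mol/cm^3

4.9202e-04 mol/cm^3


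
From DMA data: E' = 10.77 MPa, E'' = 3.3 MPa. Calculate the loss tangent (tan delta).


tan delta = E'' / E'
= 3.3 / 10.77
= 0.3064

tan delta = 0.3064


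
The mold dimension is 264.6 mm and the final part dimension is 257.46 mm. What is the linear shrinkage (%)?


Shrinkage = (mold - part) / mold * 100
= (264.6 - 257.46) / 264.6 * 100
= 7.14 / 264.6 * 100
= 2.7%

2.7%


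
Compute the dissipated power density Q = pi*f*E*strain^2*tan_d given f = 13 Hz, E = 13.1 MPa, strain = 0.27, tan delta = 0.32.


Q = pi * f * E * strain^2 * tan_d
= pi * 13 * 13.1 * 0.27^2 * 0.32
= pi * 13 * 13.1 * 0.0729 * 0.32
= 12.4808

Q = 12.4808


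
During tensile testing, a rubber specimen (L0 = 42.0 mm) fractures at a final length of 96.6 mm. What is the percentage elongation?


Elongation = (Lf - L0) / L0 * 100
= (96.6 - 42.0) / 42.0 * 100
= 54.6 / 42.0 * 100
= 130.0%

130.0%


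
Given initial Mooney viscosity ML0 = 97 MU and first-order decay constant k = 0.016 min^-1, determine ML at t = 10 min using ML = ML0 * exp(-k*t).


ML = ML0 * exp(-k * t)
ML = 97 * exp(-0.016 * 10)
ML = 97 * 0.8521
ML = 82.66 MU

82.66 MU


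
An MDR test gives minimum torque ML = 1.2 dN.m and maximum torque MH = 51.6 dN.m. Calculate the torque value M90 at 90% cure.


M90 = ML + 0.9 * (MH - ML)
M90 = 1.2 + 0.9 * (51.6 - 1.2)
M90 = 1.2 + 0.9 * 50.4
M90 = 46.56 dN.m

46.56 dN.m


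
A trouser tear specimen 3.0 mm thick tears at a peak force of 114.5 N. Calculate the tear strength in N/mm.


Tear strength = force / thickness
= 114.5 / 3.0
= 38.17 N/mm

38.17 N/mm


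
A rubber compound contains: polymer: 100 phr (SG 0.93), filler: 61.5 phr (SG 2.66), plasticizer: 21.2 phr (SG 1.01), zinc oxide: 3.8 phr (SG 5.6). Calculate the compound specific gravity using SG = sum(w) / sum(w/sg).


Sum of weights = 186.5
Volume contributions:
  polymer: 100/0.93 = 107.5269
  filler: 61.5/2.66 = 23.1203
  plasticizer: 21.2/1.01 = 20.9901
  zinc oxide: 3.8/5.6 = 0.6786
Sum of volumes = 152.3159
SG = 186.5 / 152.3159 = 1.224

SG = 1.224
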